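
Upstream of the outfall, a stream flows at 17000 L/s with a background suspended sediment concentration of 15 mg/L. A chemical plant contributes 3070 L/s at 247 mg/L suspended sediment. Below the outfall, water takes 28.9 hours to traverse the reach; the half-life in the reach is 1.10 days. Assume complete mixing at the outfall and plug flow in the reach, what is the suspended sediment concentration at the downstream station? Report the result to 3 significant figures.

23.6 mg/L

Mixed concentration C = ΣQC/ΣQ = (17000·15.00 + 3070·247.0) / 20070 = 1013000/20070 = 50.49 mg/L.
Half-life 1.10 d → k = ln 2 / 1.10 = 0.6301 d⁻¹.
After decay, C = 50.49 × e^(−kt) = 50.49 × 0.4682 = 23.64 mg/L.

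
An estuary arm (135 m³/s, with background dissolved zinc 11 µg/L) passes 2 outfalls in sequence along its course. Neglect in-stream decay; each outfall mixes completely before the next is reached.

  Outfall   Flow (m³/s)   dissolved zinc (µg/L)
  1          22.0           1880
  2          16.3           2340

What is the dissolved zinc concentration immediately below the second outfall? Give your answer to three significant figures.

After outfall 1: Q = 135.0 + 22.00 = 157.0 m³/s; C = (135.0·11.00 + 22.00·1880)/157.0 = 272.9 µg/L.
After outfall 2: Q = 157.0 + 16.30 = 173.3 m³/s; C = (157.0·272.9 + 16.30·2340)/173.3 = 467.3 µg/L.

467 µg/L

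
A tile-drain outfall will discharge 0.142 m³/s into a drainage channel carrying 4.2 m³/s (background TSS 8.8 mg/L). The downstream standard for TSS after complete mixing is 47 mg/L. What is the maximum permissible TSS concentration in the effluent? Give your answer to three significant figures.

At the limit, (Qr·Cr + Qe·Cₑ)/(Qr + Qe) = 47:
Cₑ = (4.342·47 − 4.200·8.800) / 0.1420 = 1177 mg/L.

1180 mg/L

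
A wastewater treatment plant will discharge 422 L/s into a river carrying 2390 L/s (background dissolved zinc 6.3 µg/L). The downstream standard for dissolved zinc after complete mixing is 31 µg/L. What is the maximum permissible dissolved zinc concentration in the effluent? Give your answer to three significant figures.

At the limit, (Qr·Cr + Qe·Cₑ)/(Qr + Qe) = 31:
Cₑ = (2812·31 − 2390·6.300) / 422.0 = 170.9 µg/L.

171 µg/L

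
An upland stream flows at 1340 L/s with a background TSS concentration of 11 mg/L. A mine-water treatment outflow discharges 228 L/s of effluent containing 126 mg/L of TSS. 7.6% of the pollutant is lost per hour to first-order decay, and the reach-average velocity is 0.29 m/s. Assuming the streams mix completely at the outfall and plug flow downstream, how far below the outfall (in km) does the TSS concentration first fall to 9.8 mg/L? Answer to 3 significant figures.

13.7 km

Conservation of mass: C = (1340·11.00 + 228.0·126.0) / 1568 = 43470/1568 = 27.72 mg/L.
7.6%/h lost → k = −ln(1 − 0.076) = 0.07904 h⁻¹.
Set 27.72·exp(−k·t) = 9.8 → t = ln(27.72/9.8)/k = 47360 s = 13.16 h.
Distance = v·t = 0.29·47360 = 13730 m = 13.73 km.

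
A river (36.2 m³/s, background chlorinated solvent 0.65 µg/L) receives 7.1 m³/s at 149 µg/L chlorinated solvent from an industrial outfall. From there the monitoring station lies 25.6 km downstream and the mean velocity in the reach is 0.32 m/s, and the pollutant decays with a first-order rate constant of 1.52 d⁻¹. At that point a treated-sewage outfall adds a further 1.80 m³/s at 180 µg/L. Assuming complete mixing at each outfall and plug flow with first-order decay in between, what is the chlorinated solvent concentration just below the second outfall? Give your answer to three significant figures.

13.1 µg/L

Flow-weighted average: C = (36.20·0.6500 + 7.100·149.0) / 43.30 = 1081/43.30 = 24.98 µg/L; combined flow 43.30 m³/s.
Travel time t = 25.6·1000 / 0.32 = 80000 s = 22.22 h.
Decay over the reach: 24.98·exp(−kt) = 24.98·0.2448 = 6.113 µg/L.
Second outfall: C = (43.30·6.113 + 1.800·180.0)/45.10 = 13.05 µg/L.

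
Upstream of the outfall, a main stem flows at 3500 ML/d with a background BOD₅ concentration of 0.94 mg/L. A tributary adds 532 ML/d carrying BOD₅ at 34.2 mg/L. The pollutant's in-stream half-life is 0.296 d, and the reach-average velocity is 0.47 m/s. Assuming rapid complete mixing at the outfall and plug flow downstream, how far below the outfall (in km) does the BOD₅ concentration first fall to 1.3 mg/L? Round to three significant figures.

24.5 km

Mass balance: C = (3500·0.9400 + 532.0·34.20) / 4032 = 21480/4032 = 5.328 mg/L.
Half-life 0.296 d → k = ln 2 / 0.296 = 2.342 d⁻¹.
Set 5.328·exp(−k·t) = 1.3 → t = ln(5.328/1.3)/k = 52050 s = 14.46 h.
Distance = v·t = 0.47·52050 = 24460 m = 24.46 km.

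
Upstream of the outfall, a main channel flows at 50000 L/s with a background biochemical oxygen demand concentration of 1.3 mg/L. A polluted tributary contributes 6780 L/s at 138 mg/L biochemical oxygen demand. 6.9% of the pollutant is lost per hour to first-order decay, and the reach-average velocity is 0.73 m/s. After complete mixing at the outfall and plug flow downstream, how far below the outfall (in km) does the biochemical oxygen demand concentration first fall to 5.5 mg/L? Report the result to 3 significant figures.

Mixed concentration C = ΣQC/ΣQ = (50000·1.300 + 6780·138.0) / 56780 = 1001000/56780 = 17.62 mg/L.
6.9%/h lost → k = −ln(1 − 0.069) = 0.07150 h⁻¹.
Set 17.62·exp(−k·t) = 5.5 → t = ln(17.62/5.5)/k = 58630 s = 16.29 h.
Distance = v·t = 0.73·58630 = 42800 m = 42.80 km.

42.8 km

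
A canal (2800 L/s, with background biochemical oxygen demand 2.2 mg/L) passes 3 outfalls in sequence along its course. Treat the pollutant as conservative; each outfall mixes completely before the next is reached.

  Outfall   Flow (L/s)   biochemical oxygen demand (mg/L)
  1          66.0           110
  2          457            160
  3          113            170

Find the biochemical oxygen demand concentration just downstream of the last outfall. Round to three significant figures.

30.8 mg/L

Below outfall 1: Q → 2866 L/s, C = (2800·2.200 + 66.00·110.0)/2866 = 4.682 mg/L.
Below outfall 2: Q → 3323 L/s, C = (2866·4.682 + 457.0·160.0)/3323 = 26.04 mg/L.
Below outfall 3: Q → 3436 L/s, C = (3323·26.04 + 113.0·170.0)/3436 = 30.78 mg/L.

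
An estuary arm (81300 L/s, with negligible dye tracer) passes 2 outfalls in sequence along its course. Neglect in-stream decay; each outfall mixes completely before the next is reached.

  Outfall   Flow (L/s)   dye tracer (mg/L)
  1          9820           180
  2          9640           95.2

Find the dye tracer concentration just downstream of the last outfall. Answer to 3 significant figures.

Outfall 1: combined Q = 91120 L/s; C = (81300·0 + 9820·180.0)/91120 = 19.40 mg/L.
Outfall 2: combined Q = 100800 L/s; C = (91120·19.40 + 9640·95.20)/100800 = 26.65 mg/L.

26.7 mg/L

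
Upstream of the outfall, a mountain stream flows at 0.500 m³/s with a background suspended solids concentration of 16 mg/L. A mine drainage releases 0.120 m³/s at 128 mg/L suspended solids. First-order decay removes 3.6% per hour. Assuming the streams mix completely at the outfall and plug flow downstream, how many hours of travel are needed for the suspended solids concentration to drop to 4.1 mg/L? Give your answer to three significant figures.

Mixed concentration C = ΣQC/ΣQ = (0.5000·16.00 + 0.1200·128.0) / 0.6200 = 23.36/0.6200 = 37.68 mg/L.
3.6%/h lost → k = −ln(1 − 0.036) = 0.03666 h⁻¹.
37.68·exp(−k·t) = 4.1 → t = ln(37.68/4.1)/k = 217800 s = 60.50 h.

60.5 h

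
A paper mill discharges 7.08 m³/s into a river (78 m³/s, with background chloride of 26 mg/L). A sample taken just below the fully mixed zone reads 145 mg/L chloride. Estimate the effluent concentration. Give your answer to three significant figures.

1460 mg/L

Mass balance: 78.00·26.00 + 7.080·Cₑ = 85.08·145.0
→ Cₑ = (85.08·145.0 − 78.00·26.00) / 7.080 = 1456 mg/L.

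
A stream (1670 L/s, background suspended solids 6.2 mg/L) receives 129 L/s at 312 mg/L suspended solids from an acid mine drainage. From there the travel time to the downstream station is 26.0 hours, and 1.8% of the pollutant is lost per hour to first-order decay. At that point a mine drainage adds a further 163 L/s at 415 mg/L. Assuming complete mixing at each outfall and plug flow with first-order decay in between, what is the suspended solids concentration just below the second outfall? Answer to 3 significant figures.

After mixing, C = (1670·6.200 + 129.0·312.0) / 1799 = 50600/1799 = 28.13 mg/L; combined flow 1799 L/s.
1.8%/h lost → k = −ln(1 − 0.018) = 0.01816 h⁻¹.
Decay over the reach: 28.13·exp(−kt) = 28.13·0.6236 = 17.54 mg/L.
Second outfall: C = (1799·17.54 + 163.0·415.0)/1962 = 50.56 mg/L.

50.6 mg/L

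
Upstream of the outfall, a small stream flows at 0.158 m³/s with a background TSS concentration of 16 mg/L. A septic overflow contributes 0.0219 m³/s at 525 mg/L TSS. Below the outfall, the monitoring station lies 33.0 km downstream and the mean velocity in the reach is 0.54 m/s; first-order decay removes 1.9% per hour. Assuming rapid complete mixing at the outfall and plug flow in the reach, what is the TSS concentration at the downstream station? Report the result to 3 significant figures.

56.3 mg/L

Mixed concentration C = ΣQC/ΣQ = (0.1580·16.00 + 0.02190·525.0) / 0.1799 = 14.03/0.1799 = 77.96 mg/L.
Travel time t = 33.0·1000 / 0.54 = 61110 s = 16.98 h.
1.9%/h lost → k = −ln(1 − 0.019) = 0.01918 h⁻¹.
First-order decay: C = 77.96·exp(−k·t) = 77.96·0.7221 = 56.29 mg/L.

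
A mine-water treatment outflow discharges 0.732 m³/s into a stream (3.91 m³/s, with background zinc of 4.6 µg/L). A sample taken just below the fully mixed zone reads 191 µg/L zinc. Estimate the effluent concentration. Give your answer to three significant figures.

1190 µg/L

Mass balance: 3.910·4.600 + 0.7320·Cₑ = 4.642·191.0
→ Cₑ = (4.642·191.0 − 3.910·4.600) / 0.7320 = 1187 µg/L.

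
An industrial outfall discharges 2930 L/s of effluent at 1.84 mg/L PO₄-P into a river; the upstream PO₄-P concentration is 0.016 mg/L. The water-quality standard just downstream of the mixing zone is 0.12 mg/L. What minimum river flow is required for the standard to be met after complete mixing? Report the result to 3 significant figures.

48500 L/s

Set C_mix = 0.12: (Q·0.01600 + 2930·1.840) / (Q + 2930) = 0.12
→ Q = 2930·(1.840 − 0.12)/(0.12 − 0.01600) = 48460 L/s.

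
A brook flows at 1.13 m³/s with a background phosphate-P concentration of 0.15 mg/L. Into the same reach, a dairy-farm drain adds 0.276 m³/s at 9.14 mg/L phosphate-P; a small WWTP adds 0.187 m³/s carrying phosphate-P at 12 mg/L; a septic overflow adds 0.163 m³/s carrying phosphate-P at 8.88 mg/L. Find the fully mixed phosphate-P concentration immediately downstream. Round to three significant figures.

3.64 mg/L

Flow-weighted average: C = (1.130·0.1500 + 0.2760·9.140 + 0.1870·12.00 + 0.1630·8.880) / 1.756 = 6.384/1.756 = 3.635 mg/L.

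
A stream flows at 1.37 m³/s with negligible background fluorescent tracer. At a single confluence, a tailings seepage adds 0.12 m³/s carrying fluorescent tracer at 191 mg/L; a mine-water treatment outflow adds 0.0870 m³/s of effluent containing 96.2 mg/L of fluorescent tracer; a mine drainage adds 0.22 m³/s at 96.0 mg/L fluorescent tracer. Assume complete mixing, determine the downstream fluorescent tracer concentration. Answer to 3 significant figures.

29.2 mg/L

After mixing, C = (1.370·0 + 0.1200·191.0 + 0.08700·96.20 + 0.2200·96.00) / 1.797 = 52.41/1.797 = 29.16 mg/L.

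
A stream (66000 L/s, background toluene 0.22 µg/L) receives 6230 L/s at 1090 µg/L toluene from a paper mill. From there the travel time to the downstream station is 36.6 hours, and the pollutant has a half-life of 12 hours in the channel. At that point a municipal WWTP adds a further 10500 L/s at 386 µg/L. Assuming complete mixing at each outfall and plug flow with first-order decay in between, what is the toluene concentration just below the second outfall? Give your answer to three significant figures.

58.9 µg/L

Mixed concentration C = ΣQC/ΣQ = (66000·0.2200 + 6230·1090) / 72230 = 6805000/72230 = 94.22 µg/L; combined flow 72230 L/s.
Half-life 12 h → k = ln 2 / 12 = 0.05776 h⁻¹ = 1.386 d⁻¹.
Decay over the reach: 94.22·exp(−kt) = 94.22·0.1207 = 11.38 µg/L.
At the second outfall, C = (72230·11.38 + 10500·386.0) / (72230 + 10500) = 58.92 µg/L.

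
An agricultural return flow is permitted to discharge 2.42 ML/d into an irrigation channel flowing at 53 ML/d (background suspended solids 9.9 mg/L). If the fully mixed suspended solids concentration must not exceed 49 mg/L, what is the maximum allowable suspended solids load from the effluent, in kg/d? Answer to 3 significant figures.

2190 kg/d

Mass balance at the limit: 53.00·9.900 + 2.420·Cₑ = 55.42·49 → Cₑ = 905.3 mg/L.
2.420 ML/d = 0.02801 m³/s. Load = 0.02801 m³/s × 905.3 g/m³ × 86 400 s/d = 2191 kg/d.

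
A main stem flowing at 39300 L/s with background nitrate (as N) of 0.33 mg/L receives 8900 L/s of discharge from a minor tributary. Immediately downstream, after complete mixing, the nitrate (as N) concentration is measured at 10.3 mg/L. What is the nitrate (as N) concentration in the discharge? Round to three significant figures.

54.3 mg/L

Mass balance: 39300·0.3300 + 8900·Cₑ = 48200·10.30
→ Cₑ = (48200·10.30 − 39300·0.3300) / 8900 = 54.32 mg/L.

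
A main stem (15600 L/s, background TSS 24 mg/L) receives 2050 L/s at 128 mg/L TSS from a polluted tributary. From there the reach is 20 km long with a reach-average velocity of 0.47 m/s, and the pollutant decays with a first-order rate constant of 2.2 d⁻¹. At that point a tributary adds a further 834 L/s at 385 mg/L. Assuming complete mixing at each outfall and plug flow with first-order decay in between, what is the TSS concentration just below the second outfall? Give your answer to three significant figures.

29.0 mg/L

Flow-weighted average: C = (15600·24.00 + 2050·128.0) / 17650 = 636800/17650 = 36.08 mg/L; combined flow 17650 L/s.
Travel time t = 20·1000 / 0.47 = 42550 s = 11.82 h.
First-order decay: C = 36.08·exp(−k·t) = 36.08·0.3384 = 12.21 mg/L.
Second outfall: C = (17650·12.21 + 834.0·385.0)/18480 = 29.03 mg/L.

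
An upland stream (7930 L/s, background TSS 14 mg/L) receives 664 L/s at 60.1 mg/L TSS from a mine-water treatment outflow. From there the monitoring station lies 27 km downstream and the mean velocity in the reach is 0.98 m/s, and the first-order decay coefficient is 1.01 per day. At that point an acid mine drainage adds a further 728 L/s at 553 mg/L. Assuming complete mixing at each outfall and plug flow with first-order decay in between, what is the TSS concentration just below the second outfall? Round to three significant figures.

After mixing, C = (7930·14.00 + 664.0·60.10) / 8594 = 150900/8594 = 17.56 mg/L; combined flow 8594 L/s.
Travel time t = 27·1000 / 0.98 = 27550 s = 7.653 h.
Applying C = C₀e^(−kt): 17.56 × 0.7247 = 12.73 mg/L.
At the second outfall, C = (8594·12.73 + 728.0·553.0) / (8594 + 728.0) = 54.92 mg/L.

54.9 mg/L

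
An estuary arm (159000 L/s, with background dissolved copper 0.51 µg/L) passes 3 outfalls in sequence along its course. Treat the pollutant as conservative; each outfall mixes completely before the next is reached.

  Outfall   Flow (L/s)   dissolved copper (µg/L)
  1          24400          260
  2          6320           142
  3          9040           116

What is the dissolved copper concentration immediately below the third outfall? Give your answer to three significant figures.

42.1 µg/L

After outfall 1: Q = 159000 + 24400 = 183400 L/s; C = (159000·0.5100 + 24400·260.0)/183400 = 35.03 µg/L.
After outfall 2: Q = 183400 + 6320 = 189700 L/s; C = (183400·35.03 + 6320·142.0)/189700 = 38.60 µg/L.
After outfall 3: Q = 189700 + 9040 = 198800 L/s; C = (189700·38.60 + 9040·116.0)/198800 = 42.12 µg/L.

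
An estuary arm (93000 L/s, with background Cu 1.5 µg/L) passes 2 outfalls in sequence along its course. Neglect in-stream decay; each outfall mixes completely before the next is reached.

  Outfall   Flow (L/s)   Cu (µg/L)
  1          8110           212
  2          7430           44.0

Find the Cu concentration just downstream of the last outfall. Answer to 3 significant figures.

20.1 µg/L

After outfall 1: Q = 93000 + 8110 = 101100 L/s; C = (93000·1.500 + 8110·212.0)/101100 = 18.38 µg/L.
After outfall 2: Q = 101100 + 7430 = 108500 L/s; C = (101100·18.38 + 7430·44.00)/108500 = 20.14 µg/L.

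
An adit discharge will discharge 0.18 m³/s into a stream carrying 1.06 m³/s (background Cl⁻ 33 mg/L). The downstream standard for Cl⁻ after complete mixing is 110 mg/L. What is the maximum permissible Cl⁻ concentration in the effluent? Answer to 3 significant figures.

563 mg/L

At the limit, (Qr·Cr + Qe·Cₑ)/(Qr + Qe) = 110:
Cₑ = (1.240·110 − 1.060·33.00) / 0.1800 = 563.4 mg/L.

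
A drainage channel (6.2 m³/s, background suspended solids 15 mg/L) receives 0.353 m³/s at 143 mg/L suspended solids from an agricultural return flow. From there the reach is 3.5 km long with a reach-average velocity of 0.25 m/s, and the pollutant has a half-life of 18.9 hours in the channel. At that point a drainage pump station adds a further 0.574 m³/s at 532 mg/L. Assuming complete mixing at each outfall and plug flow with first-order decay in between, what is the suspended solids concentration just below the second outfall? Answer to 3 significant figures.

Mass balance: C = (6.200·15.00 + 0.3530·143.0) / 6.553 = 143.5/6.553 = 21.90 mg/L; combined flow 6.553 m³/s.
Travel time t = 3.5·1000 / 0.25 = 14000 s = 3.889 h.
Half-life 18.9 h → k = ln 2 / 18.9 = 0.03667 h⁻¹ = 0.8802 d⁻¹.
First-order decay: C = 21.90·exp(−k·t) = 21.90·0.8671 = 18.98 mg/L.
Second outfall: C = (6.553·18.98 + 0.5740·532.0)/7.127 = 60.30 mg/L.

60.3 mg/L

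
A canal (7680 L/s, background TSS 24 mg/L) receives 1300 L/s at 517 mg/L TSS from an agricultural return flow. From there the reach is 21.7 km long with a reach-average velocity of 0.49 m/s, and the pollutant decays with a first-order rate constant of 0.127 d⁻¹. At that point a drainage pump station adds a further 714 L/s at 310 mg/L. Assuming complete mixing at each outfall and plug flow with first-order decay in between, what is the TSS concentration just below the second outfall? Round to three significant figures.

106 mg/L

Flow-weighted average: C = (7680·24.00 + 1300·517.0) / 8980 = 856400/8980 = 95.37 mg/L; combined flow 8980 L/s.
Travel time t = 21.7·1000 / 0.49 = 44290 s = 12.30 h.
Decay over the reach: 95.37·exp(−kt) = 95.37·0.9370 = 89.36 mg/L.
At the second outfall, C = (8980·89.36 + 714.0·310.0) / (8980 + 714.0) = 105.6 mg/L.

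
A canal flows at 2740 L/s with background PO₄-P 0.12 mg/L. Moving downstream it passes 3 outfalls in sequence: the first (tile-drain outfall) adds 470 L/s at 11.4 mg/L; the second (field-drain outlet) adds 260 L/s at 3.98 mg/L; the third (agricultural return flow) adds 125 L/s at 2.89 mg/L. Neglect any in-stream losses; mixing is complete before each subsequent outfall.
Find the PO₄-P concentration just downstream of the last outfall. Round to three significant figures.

1.97 mg/L

Below outfall 1: Q → 3210 L/s, C = (2740·0.1200 + 470.0·11.40)/3210 = 1.772 mg/L.
Below outfall 2: Q → 3470 L/s, C = (3210·1.772 + 260.0·3.980)/3470 = 1.937 mg/L.
Below outfall 3: Q → 3595 L/s, C = (3470·1.937 + 125.0·2.890)/3595 = 1.970 mg/L.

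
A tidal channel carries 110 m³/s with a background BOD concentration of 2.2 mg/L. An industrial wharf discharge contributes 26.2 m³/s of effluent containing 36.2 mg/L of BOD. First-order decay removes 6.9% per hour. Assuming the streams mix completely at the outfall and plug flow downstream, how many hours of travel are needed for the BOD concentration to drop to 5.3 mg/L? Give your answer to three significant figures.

7.00 h

After mixing, C = (110.0·2.200 + 26.20·36.20) / 136.2 = 1190/136.2 = 8.740 mg/L.
6.9%/h lost → k = −ln(1 − 0.069) = 0.07150 h⁻¹.
8.740·exp(−k·t) = 5.3 → t = ln(8.740/5.3)/k = 25190 s = 6.997 h.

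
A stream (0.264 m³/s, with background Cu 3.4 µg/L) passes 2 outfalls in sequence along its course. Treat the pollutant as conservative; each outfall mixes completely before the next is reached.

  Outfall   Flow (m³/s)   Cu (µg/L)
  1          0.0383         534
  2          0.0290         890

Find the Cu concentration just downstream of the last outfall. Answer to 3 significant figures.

142 µg/L

After outfall 1: Q = 0.2640 + 0.03830 = 0.3023 m³/s; C = (0.2640·3.400 + 0.03830·534.0)/0.3023 = 70.62 µg/L.
After outfall 2: Q = 0.3023 + 0.02900 = 0.3313 m³/s; C = (0.3023·70.62 + 0.02900·890.0)/0.3313 = 142.3 µg/L.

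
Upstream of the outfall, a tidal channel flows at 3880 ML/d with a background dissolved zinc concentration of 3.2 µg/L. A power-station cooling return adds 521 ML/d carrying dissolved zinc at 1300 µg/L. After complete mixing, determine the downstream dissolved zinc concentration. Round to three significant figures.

157 µg/L

After mixing, C = (3880·3.200 + 521.0·1300) / 4401 = 689700/4401 = 156.7 µg/L.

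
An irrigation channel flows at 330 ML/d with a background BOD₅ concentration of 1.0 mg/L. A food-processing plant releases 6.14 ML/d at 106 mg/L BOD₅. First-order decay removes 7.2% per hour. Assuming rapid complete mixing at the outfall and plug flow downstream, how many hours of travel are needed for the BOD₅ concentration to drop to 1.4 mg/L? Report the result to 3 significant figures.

Flow-weighted average: C = (330.0·1.000 + 6.140·106.0) / 336.1 = 980.8/336.1 = 2.918 mg/L.
7.2%/h lost → k = −ln(1 − 0.072) = 0.07472 h⁻¹.
2.918·exp(−k·t) = 1.4 → t = ln(2.918/1.4)/k = 35380 s = 9.828 h.

9.83 h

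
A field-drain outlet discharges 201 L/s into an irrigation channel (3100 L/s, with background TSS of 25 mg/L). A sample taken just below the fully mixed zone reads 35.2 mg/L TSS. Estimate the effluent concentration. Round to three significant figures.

Mass balance: 3100·25.00 + 201.0·Cₑ = 3301·35.20
→ Cₑ = (3301·35.20 − 3100·25.00) / 201.0 = 192.5 mg/L.

193 mg/L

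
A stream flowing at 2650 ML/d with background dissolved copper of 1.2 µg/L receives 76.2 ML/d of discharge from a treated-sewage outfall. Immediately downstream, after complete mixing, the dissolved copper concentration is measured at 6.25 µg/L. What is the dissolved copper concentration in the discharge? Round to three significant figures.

Mass balance: 2650·1.200 + 76.20·Cₑ = 2726·6.250
→ Cₑ = (2726·6.250 − 2650·1.200) / 76.20 = 181.9 µg/L.

182 µg/L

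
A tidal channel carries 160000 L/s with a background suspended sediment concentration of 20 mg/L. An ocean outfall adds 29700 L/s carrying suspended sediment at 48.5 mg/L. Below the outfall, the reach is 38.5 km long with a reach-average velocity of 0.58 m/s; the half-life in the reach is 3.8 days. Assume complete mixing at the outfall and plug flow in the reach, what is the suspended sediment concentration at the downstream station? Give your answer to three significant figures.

Flow-weighted average: C = (160000·20.00 + 29700·48.50) / 189700 = 4640000/189700 = 24.46 mg/L.
Travel time t = 38.5·1000 / 0.58 = 66380 s = 18.44 h.
Half-life 3.8 d → k = ln 2 / 3.8 = 0.1824 d⁻¹.
First-order decay: C = 24.46·exp(−k·t) = 24.46·0.8692 = 21.26 mg/L.

21.3 mg/L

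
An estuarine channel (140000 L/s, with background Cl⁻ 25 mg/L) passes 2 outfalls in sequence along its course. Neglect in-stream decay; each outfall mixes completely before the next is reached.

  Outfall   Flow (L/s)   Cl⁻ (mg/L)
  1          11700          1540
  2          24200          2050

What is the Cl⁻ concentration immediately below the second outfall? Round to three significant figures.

404 mg/L

Outfall 1: combined Q = 151700 L/s; C = (140000·25.00 + 11700·1540)/151700 = 141.8 mg/L.
Outfall 2: combined Q = 175900 L/s; C = (151700·141.8 + 24200·2050)/175900 = 404.4 mg/L.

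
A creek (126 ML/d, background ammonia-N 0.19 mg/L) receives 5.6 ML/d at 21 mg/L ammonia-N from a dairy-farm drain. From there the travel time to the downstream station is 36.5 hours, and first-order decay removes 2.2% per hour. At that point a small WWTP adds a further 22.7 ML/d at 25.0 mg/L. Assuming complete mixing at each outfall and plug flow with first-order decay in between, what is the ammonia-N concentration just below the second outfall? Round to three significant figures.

4.09 mg/L

Mixed concentration C = ΣQC/ΣQ = (126.0·0.1900 + 5.600·21.00) / 131.6 = 141.5/131.6 = 1.076 mg/L; combined flow 131.6 ML/d.
2.2%/h lost → k = −ln(1 − 0.022) = 0.02225 h⁻¹.
Applying C = C₀e^(−kt): 1.076 × 0.4440 = 0.4775 mg/L.
At the second outfall, C = (131.6·0.4775 + 22.70·25.00) / (131.6 + 22.70) = 4.085 mg/L.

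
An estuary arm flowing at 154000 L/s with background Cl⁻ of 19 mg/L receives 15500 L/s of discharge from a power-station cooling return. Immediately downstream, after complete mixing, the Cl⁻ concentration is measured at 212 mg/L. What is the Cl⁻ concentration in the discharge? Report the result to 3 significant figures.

2130 mg/L

Mass balance: 154000·19.00 + 15500·Cₑ = 169500·212.0
→ Cₑ = (169500·212.0 − 154000·19.00) / 15500 = 2130 mg/L.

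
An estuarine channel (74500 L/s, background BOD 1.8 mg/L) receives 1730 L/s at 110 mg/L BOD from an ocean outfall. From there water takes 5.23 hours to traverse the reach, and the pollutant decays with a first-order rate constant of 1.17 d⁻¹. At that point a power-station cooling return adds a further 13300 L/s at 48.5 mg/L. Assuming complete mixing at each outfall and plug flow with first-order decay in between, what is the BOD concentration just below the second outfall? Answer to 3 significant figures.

10.0 mg/L

Flow-weighted average: C = (74500·1.800 + 1730·110.0) / 76230 = 324400/76230 = 4.256 mg/L; combined flow 76230 L/s.
First-order decay: C = 4.256·exp(−k·t) = 4.256·0.7749 = 3.298 mg/L.
At the second outfall, C = (76230·3.298 + 13300·48.50) / (76230 + 13300) = 10.01 mg/L.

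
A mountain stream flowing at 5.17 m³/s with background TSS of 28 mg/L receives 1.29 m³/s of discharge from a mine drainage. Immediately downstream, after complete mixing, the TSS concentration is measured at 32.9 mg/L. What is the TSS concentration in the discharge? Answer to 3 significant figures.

52.5 mg/L

Mass balance: 5.170·28.00 + 1.290·Cₑ = 6.460·32.90
→ Cₑ = (6.460·32.90 − 5.170·28.00) / 1.290 = 52.54 mg/L.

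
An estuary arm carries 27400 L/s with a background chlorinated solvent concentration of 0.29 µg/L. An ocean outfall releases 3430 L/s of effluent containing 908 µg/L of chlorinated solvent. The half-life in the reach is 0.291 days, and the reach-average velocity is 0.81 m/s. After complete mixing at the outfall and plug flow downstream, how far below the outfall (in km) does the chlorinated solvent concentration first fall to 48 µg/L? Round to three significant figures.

21.9 km

Flow-weighted average: C = (27400·0.2900 + 3430·908.0) / 30830 = 3122000/30830 = 101.3 µg/L.
Half-life 0.291 d → k = ln 2 / 0.291 = 2.382 d⁻¹.
Set 101.3·exp(−k·t) = 48 → t = ln(101.3/48)/k = 27080 s = 7.523 h.
Distance = v·t = 0.81·27080 = 21940 m = 21.94 km.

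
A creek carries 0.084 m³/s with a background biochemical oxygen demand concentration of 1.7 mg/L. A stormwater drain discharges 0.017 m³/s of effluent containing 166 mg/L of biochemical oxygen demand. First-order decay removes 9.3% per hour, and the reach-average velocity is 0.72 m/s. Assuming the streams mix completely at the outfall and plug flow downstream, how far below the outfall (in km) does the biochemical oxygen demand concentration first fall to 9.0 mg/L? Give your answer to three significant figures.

Conservation of mass: C = (0.08400·1.700 + 0.01700·166.0) / 0.1010 = 2.965/0.1010 = 29.35 mg/L.
9.3%/h lost → k = −ln(1 − 0.093) = 0.09761 h⁻¹.
Set 29.35·exp(−k·t) = 9.0 → t = ln(29.35/9.0)/k = 43600 s = 12.11 h.
Distance = v·t = 0.72·43600 = 31390 m = 31.39 km.

31.4 km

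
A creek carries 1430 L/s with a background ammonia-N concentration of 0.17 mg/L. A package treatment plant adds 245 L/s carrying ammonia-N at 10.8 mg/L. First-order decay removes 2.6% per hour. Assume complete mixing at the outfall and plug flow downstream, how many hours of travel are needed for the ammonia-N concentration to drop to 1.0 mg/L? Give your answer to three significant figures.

20.7 h

After mixing, C = (1430·0.1700 + 245.0·10.80) / 1675 = 2889/1675 = 1.725 mg/L.
2.6%/h lost → k = −ln(1 − 0.026) = 0.02634 h⁻¹.
1.725·exp(−k·t) = 1.0 → t = ln(1.725/1.0)/k = 74490 s = 20.69 h.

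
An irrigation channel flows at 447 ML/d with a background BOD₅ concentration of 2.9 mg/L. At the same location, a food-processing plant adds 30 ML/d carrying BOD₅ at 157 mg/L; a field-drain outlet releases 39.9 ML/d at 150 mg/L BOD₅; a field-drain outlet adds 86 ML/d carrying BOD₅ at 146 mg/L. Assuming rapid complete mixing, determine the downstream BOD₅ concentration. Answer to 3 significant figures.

40.7 mg/L

Mass balance: C = (447.0·2.900 + 30.00·157.0 + 39.90·150.0 + 86.00·146.0) / 602.9 = 24550/602.9 = 40.72 mg/L.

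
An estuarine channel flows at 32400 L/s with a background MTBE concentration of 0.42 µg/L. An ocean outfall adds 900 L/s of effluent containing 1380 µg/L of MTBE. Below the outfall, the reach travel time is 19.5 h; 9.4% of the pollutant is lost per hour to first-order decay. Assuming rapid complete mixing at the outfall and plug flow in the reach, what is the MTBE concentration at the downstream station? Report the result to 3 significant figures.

Mass balance: C = (32400·0.4200 + 900.0·1380) / 33300 = 1256000/33300 = 37.71 µg/L.
9.4%/h lost → k = −ln(1 − 0.094) = 0.09872 h⁻¹.
First-order decay: C = 37.71·exp(−k·t) = 37.71·0.1459 = 5.501 µg/L.

5.50 µg/L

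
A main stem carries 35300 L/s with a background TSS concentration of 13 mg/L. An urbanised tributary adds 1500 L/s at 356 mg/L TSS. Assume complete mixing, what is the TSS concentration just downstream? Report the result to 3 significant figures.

27.0 mg/L

Mixed concentration C = ΣQC/ΣQ = (35300·13.00 + 1500·356.0) / 36800 = 992900/36800 = 26.98 mg/L.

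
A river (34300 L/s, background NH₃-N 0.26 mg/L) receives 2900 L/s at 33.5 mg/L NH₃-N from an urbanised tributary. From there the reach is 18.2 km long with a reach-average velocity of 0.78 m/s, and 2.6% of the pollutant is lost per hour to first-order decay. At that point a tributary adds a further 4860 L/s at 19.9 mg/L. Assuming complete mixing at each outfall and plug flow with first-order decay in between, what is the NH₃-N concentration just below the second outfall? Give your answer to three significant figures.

4.43 mg/L

Flow-weighted average: C = (34300·0.2600 + 2900·33.50) / 37200 = 106100/37200 = 2.851 mg/L; combined flow 37200 L/s.
Travel time t = 18.2·1000 / 0.78 = 23330 s = 6.481 h.
2.6%/h lost → k = −ln(1 − 0.026) = 0.02634 h⁻¹.
First-order decay: C = 2.851·exp(−k·t) = 2.851·0.8430 = 2.404 mg/L.
Second outfall: C = (37200·2.404 + 4860·19.90)/42060 = 4.425 mg/L.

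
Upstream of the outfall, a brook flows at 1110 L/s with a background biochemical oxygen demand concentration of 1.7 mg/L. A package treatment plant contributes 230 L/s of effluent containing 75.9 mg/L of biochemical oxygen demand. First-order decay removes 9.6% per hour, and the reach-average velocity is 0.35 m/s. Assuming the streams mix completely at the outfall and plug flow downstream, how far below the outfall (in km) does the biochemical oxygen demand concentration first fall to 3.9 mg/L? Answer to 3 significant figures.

16.3 km

Flow-weighted average: C = (1110·1.700 + 230.0·75.90) / 1340 = 19340/1340 = 14.44 mg/L.
9.6%/h lost → k = −ln(1 − 0.096) = 0.1009 h⁻¹.
Set 14.44·exp(−k·t) = 3.9 → t = ln(14.44/3.9)/k = 46680 s = 12.97 h.
Distance = v·t = 0.35·46680 = 16340 m = 16.34 km.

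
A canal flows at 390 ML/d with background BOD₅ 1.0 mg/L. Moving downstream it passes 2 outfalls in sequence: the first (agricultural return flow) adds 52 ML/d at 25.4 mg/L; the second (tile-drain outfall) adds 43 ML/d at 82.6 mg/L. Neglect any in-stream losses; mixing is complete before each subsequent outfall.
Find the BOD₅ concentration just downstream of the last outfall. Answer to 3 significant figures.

After outfall 1: Q = 390.0 + 52.00 = 442.0 ML/d; C = (390.0·1.000 + 52.00·25.40)/442.0 = 3.871 mg/L.
After outfall 2: Q = 442.0 + 43.00 = 485.0 ML/d; C = (442.0·3.871 + 43.00·82.60)/485.0 = 10.85 mg/L.

10.9 mg/L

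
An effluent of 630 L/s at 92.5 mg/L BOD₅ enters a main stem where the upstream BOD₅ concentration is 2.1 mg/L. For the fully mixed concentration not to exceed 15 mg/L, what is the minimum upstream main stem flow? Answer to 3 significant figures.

3780 L/s

Set C_mix = 15: (Q·2.100 + 630.0·92.50) / (Q + 630.0) = 15
→ Q = 630.0·(92.50 − 15)/(15 − 2.100) = 3785 L/s.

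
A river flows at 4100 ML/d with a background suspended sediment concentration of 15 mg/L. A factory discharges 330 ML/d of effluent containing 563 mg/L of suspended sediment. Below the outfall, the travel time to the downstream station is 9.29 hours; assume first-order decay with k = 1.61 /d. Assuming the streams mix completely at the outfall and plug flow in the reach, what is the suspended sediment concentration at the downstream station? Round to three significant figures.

Mixed concentration C = ΣQC/ΣQ = (4100·15.00 + 330.0·563.0) / 4430 = 247300/4430 = 55.82 mg/L.
Decay over the reach: 55.82·exp(−kt) = 55.82·0.5362 = 29.93 mg/L.

29.9 mg/L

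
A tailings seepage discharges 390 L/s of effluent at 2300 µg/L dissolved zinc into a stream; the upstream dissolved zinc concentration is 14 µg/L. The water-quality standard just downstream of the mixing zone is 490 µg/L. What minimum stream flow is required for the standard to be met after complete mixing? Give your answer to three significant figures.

Set C_mix = 490: (Q·14.00 + 390.0·2300) / (Q + 390.0) = 490
→ Q = 390.0·(2300 − 490)/(490 − 14.00) = 1483 L/s.

1480 L/s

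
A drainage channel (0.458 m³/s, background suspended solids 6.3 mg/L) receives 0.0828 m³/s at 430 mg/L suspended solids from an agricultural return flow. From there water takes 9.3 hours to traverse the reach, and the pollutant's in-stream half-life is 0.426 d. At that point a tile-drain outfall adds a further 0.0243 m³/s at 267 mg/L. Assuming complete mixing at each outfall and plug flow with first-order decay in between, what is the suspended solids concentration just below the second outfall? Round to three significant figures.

47.7 mg/L

Mass balance: C = (0.4580·6.300 + 0.08280·430.0) / 0.5408 = 38.49/0.5408 = 71.17 mg/L; combined flow 0.5408 m³/s.
Half-life 0.426 d → k = ln 2 / 0.426 = 1.627 d⁻¹.
After decay, C = 71.17 × e^(−kt) = 71.17 × 0.5323 = 37.89 mg/L.
Second outfall: C = (0.5408·37.89 + 0.02430·267.0)/0.5651 = 47.74 mg/L.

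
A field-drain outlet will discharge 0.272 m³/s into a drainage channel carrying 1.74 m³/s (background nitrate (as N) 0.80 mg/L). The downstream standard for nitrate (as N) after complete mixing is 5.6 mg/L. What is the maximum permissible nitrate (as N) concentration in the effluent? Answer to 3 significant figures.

At the limit, (Qr·Cr + Qe·Cₑ)/(Qr + Qe) = 5.6:
Cₑ = (2.012·5.6 − 1.740·0.8000) / 0.2720 = 36.31 mg/L.

36.3 mg/L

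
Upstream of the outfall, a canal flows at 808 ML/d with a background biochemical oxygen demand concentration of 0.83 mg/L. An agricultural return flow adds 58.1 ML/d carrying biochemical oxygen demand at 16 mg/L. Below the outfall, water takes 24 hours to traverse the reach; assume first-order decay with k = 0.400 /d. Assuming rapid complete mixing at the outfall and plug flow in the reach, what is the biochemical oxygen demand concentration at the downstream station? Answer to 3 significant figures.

Mixed concentration C = ΣQC/ΣQ = (808.0·0.8300 + 58.10·16.00) / 866.1 = 1600/866.1 = 1.848 mg/L.
First-order decay: C = 1.848·exp(−k·t) = 1.848·0.6703 = 1.239 mg/L.

1.24 mg/L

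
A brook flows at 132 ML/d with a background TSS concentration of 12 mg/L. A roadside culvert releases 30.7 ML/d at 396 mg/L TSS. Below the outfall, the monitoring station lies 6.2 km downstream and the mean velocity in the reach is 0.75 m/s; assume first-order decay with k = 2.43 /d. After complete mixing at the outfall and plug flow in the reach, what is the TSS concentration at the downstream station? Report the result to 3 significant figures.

Conservation of mass: C = (132.0·12.00 + 30.70·396.0) / 162.7 = 13740/162.7 = 84.46 mg/L.
Travel time t = 6.2·1000 / 0.75 = 8267 s = 2.296 h.
Applying C = C₀e^(−kt): 84.46 × 0.7925 = 66.94 mg/L.

66.9 mg/L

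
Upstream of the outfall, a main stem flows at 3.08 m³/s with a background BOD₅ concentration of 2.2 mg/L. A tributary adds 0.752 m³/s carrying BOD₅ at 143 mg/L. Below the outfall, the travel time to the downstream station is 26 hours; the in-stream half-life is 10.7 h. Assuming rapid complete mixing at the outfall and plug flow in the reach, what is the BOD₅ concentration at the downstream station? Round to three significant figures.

5.54 mg/L

Flow-weighted average: C = (3.080·2.200 + 0.7520·143.0) / 3.832 = 114.3/3.832 = 29.83 mg/L.
Half-life 10.7 h → k = ln 2 / 10.7 = 0.06478 h⁻¹ = 1.555 d⁻¹.
After decay, C = 29.83 × e^(−kt) = 29.83 × 0.1856 = 5.536 mg/L.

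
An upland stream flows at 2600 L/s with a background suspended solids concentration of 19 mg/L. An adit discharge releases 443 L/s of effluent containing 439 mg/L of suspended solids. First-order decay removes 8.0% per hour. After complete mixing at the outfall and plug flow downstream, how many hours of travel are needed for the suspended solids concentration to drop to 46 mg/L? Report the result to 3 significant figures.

6.66 h

After mixing, C = (2600·19.00 + 443.0·439.0) / 3043 = 243900/3043 = 80.14 mg/L.
8.0%/h lost → k = −ln(1 − 0.08) = 0.08338 h⁻¹.
80.14·exp(−k·t) = 46 → t = ln(80.14/46)/k = 23970 s = 6.658 h.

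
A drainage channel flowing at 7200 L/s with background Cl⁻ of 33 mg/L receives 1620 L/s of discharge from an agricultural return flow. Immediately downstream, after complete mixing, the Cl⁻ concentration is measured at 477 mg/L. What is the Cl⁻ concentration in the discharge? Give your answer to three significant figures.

Mass balance: 7200·33.00 + 1620·Cₑ = 8820·477.0
→ Cₑ = (8820·477.0 − 7200·33.00) / 1620 = 2450 mg/L.

2450 mg/L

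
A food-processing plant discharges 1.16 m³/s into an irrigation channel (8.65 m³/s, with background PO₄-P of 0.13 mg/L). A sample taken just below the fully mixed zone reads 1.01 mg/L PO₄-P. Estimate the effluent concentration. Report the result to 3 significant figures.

Mass balance: 8.650·0.1300 + 1.160·Cₑ = 9.810·1.010
→ Cₑ = (9.810·1.010 − 8.650·0.1300) / 1.160 = 7.572 mg/L.

7.57 mg/L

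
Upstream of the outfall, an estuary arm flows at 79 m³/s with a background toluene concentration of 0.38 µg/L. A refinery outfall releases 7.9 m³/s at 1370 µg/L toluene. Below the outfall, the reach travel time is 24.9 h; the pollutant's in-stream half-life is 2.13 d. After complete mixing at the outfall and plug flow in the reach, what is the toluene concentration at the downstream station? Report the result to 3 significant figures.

Mass balance: C = (79.00·0.3800 + 7.900·1370) / 86.90 = 10850/86.90 = 124.9 µg/L.
Half-life 2.13 d → k = ln 2 / 2.13 = 0.3254 d⁻¹.
First-order decay: C = 124.9·exp(−k·t) = 124.9·0.7135 = 89.11 µg/L.

89.1 µg/L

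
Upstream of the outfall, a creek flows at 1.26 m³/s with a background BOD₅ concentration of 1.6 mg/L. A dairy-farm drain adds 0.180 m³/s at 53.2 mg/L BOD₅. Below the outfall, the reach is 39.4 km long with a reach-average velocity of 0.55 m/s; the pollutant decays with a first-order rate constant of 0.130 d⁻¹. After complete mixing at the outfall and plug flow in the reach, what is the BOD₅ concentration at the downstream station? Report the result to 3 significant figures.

Flow-weighted average: C = (1.260·1.600 + 0.1800·53.20) / 1.440 = 11.59/1.440 = 8.050 mg/L.
Travel time t = 39.4·1000 / 0.55 = 71640 s = 19.90 h.
Applying C = C₀e^(−kt): 8.050 × 0.8978 = 7.227 mg/L.

7.23 mg/L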